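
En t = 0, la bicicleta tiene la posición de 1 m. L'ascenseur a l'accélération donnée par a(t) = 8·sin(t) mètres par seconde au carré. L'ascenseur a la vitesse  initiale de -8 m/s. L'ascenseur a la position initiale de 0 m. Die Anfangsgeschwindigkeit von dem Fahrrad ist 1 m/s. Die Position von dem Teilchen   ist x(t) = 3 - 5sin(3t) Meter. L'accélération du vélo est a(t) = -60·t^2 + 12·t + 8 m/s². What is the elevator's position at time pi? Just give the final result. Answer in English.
The answer is 0.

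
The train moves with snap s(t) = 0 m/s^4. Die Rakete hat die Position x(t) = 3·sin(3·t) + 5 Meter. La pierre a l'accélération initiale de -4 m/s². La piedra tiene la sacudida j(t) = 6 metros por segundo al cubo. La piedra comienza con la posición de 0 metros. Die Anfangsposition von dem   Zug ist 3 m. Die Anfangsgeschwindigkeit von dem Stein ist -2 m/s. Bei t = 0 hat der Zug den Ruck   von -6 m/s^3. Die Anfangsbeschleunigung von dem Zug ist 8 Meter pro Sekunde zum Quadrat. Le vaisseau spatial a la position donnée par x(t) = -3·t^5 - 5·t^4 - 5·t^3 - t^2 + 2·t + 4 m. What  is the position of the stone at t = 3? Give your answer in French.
En partant du jerk j(t) = 6, nous prenons 3 primitives. La primitive du jerk est l'accélération. En utilisant a(0) = -4, nous obtenons a(t) = 6·t - 4. L'intégrale de l'accélération est la vitesse. En utilisant v(0) = -2, nous obtenons v(t) = 3·t^2 - 4·t - 2. L'intégrale de la vitesse, avec x(0) = 0, donne la position: x(t) = t^3 - 2·t^2 - 2·t. En utilisant x(t) = t^3 - 2·t^2 - 2·t et en substituant t = 3, nous trouvons x = 3.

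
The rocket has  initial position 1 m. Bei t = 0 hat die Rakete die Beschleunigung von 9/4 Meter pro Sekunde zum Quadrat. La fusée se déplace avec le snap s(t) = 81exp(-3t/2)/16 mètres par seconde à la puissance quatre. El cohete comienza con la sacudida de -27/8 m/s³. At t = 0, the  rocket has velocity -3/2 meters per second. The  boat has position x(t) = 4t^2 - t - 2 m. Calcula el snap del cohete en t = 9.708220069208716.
Usando s(t) = 81·exp(-3·t/2)/16 y sustituyendo t = 9.708220069208716, encontramos s = 0.00000239897337778811.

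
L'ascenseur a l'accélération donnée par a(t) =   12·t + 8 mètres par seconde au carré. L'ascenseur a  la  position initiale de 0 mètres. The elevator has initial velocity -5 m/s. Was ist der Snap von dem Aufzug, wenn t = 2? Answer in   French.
En partant de l'accélération a(t) = 12·t + 8, nous prenons 2 dérivées. En dérivant l'accélération, nous obtenons le jerk: j(t) = 12. En dérivant le jerk, nous obtenons le snap: s(t) = 0. De l'équation du snap s(t) = 0, nous substituons t = 2 pour obtenir s = 0.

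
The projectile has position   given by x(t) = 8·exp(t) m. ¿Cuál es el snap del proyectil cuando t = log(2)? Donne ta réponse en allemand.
Um dies zu lösen, müssen wir 4 Ableitungen unserer Gleichung für die Position x(t) = 8·exp(t) nehmen. Durch Ableiten von der Position erhalten wir die Geschwindigkeit: v(t) = 8·exp(t). Mit d/dt von v(t) finden wir a(t) = 8·exp(t). Durch Ableiten von der Beschleunigung erhalten wir den Ruck: j(t) = 8·exp(t). Die Ableitung von dem Ruck ergibt den Snap: s(t) = 8·exp(t). Mit s(t) = 8·exp(t) und Einsetzen von t = log(2), finden wir s = 16.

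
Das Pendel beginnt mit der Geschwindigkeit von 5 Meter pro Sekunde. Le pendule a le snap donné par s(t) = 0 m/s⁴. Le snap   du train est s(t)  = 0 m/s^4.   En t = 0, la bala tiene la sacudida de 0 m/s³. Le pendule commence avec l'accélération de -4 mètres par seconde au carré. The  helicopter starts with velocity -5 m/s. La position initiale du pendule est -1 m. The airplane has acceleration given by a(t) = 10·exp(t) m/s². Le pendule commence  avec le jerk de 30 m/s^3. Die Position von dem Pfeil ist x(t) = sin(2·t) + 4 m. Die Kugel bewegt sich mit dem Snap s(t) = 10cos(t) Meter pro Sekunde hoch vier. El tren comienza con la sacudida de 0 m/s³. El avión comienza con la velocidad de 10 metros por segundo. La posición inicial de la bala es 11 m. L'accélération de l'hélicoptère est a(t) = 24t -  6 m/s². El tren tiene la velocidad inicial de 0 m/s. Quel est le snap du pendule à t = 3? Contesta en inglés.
Using s(t) = 0 and substituting t = 3, we find s = 0.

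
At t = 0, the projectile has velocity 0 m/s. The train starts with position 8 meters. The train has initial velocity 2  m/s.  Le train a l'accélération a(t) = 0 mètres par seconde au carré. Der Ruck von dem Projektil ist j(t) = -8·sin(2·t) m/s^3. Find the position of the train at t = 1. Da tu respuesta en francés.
Pour résoudre ceci, nous devons prendre 2 intégrales de notre équation de l'accélération a(t) = 0. L'intégrale de l'accélération, avec v(0) = 2, donne la vitesse: v(t) = 2. L'intégrale de la vitesse, avec x(0) = 8, donne la position: x(t) = 2·t + 8. Nous avons la position x(t) = 2·t + 8. En substituant t = 1: x(1) = 10.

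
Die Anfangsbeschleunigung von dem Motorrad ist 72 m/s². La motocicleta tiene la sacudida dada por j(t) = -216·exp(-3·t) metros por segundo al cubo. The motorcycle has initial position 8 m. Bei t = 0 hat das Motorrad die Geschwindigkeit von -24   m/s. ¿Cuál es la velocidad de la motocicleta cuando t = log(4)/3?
Para resolver esto, necesitamos tomar 2 integrales de nuestra ecuación de la sacudida j(t) = -216·exp(-3·t). Tomando ∫j(t)dt y aplicando a(0) = 72, encontramos a(t) = 72·exp(-3·t). Integrando la aceleración y usando la condición inicial v(0) = -24, obtenemos v(t) = -24·exp(-3·t). Tenemos la velocidad v(t) = -24·exp(-3·t). Sustituyendo t = log(4)/3: v(log(4)/3) = -6.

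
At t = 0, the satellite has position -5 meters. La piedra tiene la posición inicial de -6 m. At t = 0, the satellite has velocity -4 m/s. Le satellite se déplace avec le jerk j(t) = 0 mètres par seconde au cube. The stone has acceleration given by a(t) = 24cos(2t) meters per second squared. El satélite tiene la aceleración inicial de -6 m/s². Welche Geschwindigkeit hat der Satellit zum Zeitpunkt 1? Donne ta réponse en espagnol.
Para resolver esto, necesitamos tomar 2 antiderivadas de nuestra ecuación de la sacudida j(t) = 0. La antiderivada de la sacudida, con a(0) = -6, da la aceleración: a(t) = -6. Integrando la aceleración y usando la condición inicial v(0) = -4, obtenemos v(t) = -6·t - 4. Usando v(t) = -6·t - 4 y sustituyendo t = 1, encontramos v = -10.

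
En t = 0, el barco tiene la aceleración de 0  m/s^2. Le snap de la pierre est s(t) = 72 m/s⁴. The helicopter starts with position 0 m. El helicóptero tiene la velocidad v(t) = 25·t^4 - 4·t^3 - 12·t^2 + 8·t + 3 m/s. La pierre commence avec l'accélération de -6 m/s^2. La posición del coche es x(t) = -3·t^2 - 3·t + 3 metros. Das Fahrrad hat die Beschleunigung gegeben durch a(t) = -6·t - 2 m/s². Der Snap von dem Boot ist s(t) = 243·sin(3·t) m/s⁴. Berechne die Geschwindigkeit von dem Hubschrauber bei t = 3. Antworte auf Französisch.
En utilisant v(t) = 25·t^4 - 4·t^3 - 12·t^2 + 8·t + 3 et en substituant t = 3, nous trouvons v = 1836.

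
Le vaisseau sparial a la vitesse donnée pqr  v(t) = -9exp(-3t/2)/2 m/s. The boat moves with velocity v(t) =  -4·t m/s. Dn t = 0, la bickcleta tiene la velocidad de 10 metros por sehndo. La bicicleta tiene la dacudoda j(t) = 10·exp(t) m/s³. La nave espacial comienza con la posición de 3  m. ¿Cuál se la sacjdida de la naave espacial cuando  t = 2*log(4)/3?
Partiendo de la velocidad v(t) = -9·exp(-3·t/2)/2, tomamos 2 derivadas. La derivada de la velocidad da la aceleración: a(t) = 27·exp(-3·t/2)/4. La derivada de la aceleración da la sacudida: j(t) = -81·exp(-3·t/2)/8. Usando j(t) = -81·exp(-3·t/2)/8 y sustituyendo t = 2*log(4)/3, encontramos j = -81/32.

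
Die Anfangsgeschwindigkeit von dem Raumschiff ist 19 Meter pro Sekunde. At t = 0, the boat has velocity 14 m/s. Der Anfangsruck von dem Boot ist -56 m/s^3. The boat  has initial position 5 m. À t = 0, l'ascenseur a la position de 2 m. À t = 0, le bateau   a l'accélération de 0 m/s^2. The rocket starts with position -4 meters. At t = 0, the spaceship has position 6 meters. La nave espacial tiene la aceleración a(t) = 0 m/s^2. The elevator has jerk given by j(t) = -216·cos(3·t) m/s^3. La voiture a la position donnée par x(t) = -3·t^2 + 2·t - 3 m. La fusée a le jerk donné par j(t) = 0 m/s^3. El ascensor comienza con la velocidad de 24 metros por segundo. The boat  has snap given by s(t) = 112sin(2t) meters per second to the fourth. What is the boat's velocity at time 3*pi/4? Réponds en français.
Nous devons trouver l'intégrale de notre équation du snap s(t) = 112·sin(2·t) 3 fois. En prenant ∫s(t)dt et en appliquant j(0) = -56, nous trouvons j(t) = -56·cos(2·t). En intégrant le jerk et en utilisant la condition initiale a(0) = 0, nous obtenons a(t) = -28·sin(2·t). En prenant ∫a(t)dt et en appliquant v(0) = 14, nous trouvons v(t) = 14·cos(2·t). De l'équation de la vitesse v(t) = 14·cos(2·t), nous substituons t = 3*pi/4 pour obtenir v = 0.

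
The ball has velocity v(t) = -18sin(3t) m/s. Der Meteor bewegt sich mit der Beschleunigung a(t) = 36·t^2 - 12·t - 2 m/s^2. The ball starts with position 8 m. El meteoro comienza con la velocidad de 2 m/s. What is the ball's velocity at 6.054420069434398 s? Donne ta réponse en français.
Nous avons la vitesse v(t) = -18·sin(3·t). En substituant t = 6.054420069434398: v(6.054420069434398) = 11.4061662928104.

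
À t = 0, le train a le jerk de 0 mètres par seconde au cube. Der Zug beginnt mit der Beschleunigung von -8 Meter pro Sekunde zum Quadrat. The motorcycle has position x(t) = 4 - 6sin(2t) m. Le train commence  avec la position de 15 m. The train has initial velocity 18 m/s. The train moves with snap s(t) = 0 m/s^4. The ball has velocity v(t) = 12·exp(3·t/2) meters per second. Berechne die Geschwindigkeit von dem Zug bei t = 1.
Ausgehend von dem Snap s(t) = 0, nehmen wir 3 Stammfunktionen. Das Integral von dem Snap, mit j(0) = 0, ergibt den Ruck: j(t) = 0. Durch Integration von dem Ruck und Verwendung der Anfangsbedingung a(0) = -8, erhalten wir a(t) = -8. Mit ∫a(t)dt und Anwendung von v(0) = 18, finden wir v(t) = 18 - 8·t. Aus der Gleichung für die Geschwindigkeit v(t) = 18 - 8·t, setzen wir t = 1 ein und erhalten v = 10.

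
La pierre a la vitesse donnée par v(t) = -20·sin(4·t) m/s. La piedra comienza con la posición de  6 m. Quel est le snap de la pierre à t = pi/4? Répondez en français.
Pour résoudre ceci, nous devons prendre 3 dérivées de notre équation de la vitesse v(t) = -20·sin(4·t). En prenant d/dt de v(t), nous trouvons a(t) = -80·cos(4·t). La dérivée de l'accélération donne le jerk: j(t) = 320·sin(4·t). En dérivant le jerk, nous obtenons le snap: s(t) = 1280·cos(4·t). De l'équation du snap s(t) = 1280·cos(4·t), nous substituons t = pi/4 pour obtenir s = -1280.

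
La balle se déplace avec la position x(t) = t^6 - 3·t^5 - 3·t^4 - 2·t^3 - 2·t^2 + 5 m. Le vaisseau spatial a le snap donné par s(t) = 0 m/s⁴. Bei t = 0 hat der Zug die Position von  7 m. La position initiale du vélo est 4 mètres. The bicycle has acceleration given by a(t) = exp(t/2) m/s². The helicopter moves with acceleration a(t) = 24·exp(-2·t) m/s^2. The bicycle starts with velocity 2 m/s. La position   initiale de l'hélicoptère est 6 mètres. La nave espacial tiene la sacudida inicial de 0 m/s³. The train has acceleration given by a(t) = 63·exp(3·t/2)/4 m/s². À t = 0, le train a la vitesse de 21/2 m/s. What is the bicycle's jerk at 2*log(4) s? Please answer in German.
Ausgehend von der Beschleunigung a(t) = exp(t/2), nehmen wir 1 Ableitung. Mit d/dt von a(t) finden wir j(t) = exp(t/2)/2. Mit j(t) = exp(t/2)/2 und Einsetzen von t = 2*log(4), finden wir j = 2.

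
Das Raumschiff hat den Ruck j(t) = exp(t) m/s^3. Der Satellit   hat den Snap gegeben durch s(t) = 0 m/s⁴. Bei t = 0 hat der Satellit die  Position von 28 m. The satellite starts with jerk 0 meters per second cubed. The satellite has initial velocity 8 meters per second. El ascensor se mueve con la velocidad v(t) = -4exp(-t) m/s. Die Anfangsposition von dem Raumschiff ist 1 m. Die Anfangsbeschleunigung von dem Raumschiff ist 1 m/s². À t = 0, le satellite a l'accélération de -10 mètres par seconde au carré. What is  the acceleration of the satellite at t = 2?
We must find the antiderivative of our snap equation s(t) = 0 2 times. Integrating snap and using the initial condition j(0) = 0, we get j(t) = 0. Taking ∫j(t)dt and applying a(0) = -10, we find a(t) = -10. Using a(t) = -10 and substituting t = 2, we find a = -10.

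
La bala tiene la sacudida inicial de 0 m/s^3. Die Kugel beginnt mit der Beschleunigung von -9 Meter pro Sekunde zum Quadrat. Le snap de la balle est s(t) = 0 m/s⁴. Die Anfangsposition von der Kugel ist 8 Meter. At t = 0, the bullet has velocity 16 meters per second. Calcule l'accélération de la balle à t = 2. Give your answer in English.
We need to integrate our snap equation s(t) = 0 2 times. Finding the integral of s(t) and using j(0) = 0: j(t) = 0. Taking ∫j(t)dt and applying a(0) = -9, we find a(t) = -9. Using a(t) = -9 and substituting t = 2, we find a = -9.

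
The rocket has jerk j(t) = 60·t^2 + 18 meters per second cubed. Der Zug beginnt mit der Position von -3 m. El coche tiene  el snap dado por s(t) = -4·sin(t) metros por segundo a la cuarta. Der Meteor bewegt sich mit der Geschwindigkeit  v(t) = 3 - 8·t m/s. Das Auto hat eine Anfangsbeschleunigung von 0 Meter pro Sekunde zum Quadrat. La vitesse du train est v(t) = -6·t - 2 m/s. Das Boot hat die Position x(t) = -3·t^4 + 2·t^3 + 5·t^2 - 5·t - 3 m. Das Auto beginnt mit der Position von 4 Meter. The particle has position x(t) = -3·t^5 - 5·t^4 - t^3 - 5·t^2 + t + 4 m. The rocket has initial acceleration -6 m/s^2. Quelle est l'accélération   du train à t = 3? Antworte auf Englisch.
We must differentiate our velocity equation v(t) = -6·t - 2 1 time. The derivative of velocity gives acceleration: a(t) = -6. From the given acceleration equation a(t) = -6, we substitute t = 3 to get a = -6.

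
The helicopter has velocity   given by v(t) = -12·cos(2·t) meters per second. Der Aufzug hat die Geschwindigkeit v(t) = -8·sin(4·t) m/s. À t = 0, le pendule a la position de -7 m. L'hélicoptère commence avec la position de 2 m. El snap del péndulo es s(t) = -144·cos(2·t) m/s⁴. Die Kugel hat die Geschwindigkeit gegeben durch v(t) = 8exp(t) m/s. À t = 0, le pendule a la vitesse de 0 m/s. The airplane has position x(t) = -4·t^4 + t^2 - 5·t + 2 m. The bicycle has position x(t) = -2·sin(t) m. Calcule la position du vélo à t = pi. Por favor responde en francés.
De l'équation de la position x(t) = -2·sin(t), nous substituons t = pi pour obtenir x = 0.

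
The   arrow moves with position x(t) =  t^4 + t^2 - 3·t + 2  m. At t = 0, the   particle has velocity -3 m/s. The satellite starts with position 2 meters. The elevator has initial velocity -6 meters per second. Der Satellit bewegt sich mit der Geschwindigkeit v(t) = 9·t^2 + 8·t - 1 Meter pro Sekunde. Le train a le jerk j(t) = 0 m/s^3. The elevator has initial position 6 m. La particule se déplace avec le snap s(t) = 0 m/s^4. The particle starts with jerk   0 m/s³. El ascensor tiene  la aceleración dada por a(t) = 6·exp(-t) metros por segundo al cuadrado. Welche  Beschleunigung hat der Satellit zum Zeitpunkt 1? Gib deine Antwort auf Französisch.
Nous devons dériver notre équation de la vitesse v(t) = 9·t^2 + 8·t - 1 1 fois. En dérivant la vitesse, nous obtenons l'accélération: a(t) = 18·t + 8. De l'équation de l'accélération a(t) = 18·t + 8, nous substituons t = 1 pour obtenir a = 26.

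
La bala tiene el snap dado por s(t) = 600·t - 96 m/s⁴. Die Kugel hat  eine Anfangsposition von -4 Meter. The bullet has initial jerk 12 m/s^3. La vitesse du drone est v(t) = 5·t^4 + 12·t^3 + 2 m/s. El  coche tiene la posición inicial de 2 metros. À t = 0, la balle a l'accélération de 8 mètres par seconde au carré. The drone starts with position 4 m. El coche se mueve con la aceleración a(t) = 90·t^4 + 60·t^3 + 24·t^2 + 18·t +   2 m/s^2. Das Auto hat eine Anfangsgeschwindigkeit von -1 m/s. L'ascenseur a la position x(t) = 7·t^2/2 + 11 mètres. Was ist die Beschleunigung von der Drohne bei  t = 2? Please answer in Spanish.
Debemos derivar nuestra ecuación de la velocidad v(t) = 5·t^4 + 12·t^3 + 2 1 vez. Tomando d/dt de v(t), encontramos a(t) = 20·t^3 + 36·t^2. Tenemos la aceleración a(t) = 20·t^3 + 36·t^2. Sustituyendo t = 2: a(2) = 304.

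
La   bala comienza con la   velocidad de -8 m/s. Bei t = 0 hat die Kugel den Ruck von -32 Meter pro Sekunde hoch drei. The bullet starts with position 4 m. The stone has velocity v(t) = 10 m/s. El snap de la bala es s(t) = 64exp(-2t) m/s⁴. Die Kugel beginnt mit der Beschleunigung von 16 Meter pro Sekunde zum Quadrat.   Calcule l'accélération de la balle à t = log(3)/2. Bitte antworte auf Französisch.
En partant du snap s(t) = 64·exp(-2·t), nous prenons 2 primitives. En intégrant le snap et en utilisant la condition initiale j(0) = -32, nous obtenons j(t) = -32·exp(-2·t). L'intégrale du jerk, avec a(0) = 16, donne l'accélération: a(t) = 16·exp(-2·t). Nous avons l'accélération a(t) = 16·exp(-2·t). En substituant t = log(3)/2: a(log(3)/2) = 16/3.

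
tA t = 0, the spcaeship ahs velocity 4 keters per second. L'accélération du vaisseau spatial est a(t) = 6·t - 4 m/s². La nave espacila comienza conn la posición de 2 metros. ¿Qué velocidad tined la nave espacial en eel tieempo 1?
Partiendo de la aceleración a(t) = 6·t - 4, tomamos 1 integral. Integrando la aceleración y usando la condición inicial v(0) = 4, obtenemos v(t) = 3·t^2 - 4·t + 4. Tenemos la velocidad v(t) = 3·t^2 - 4·t + 4. Sustituyendo t = 1: v(1) = 3.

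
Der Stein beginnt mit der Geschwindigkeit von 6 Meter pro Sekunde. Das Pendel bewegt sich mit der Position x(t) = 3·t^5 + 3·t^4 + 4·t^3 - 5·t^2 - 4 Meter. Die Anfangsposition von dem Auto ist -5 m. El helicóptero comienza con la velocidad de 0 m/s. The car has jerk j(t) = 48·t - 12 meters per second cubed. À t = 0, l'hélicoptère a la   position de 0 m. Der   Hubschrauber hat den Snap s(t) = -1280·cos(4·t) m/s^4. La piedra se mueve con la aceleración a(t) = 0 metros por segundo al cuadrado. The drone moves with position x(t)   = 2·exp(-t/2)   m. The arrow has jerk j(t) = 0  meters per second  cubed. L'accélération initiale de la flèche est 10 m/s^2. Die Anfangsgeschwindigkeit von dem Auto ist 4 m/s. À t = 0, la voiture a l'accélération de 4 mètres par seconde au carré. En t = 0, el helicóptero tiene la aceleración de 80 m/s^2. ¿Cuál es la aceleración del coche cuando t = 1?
Partiendo de la sacudida j(t) = 48·t - 12, tomamos 1 integral. La integral de la sacudida es la aceleración. Usando a(0) = 4, obtenemos a(t) = 24·t^2 - 12·t + 4. Tenemos la aceleración a(t) = 24·t^2 - 12·t + 4. Sustituyendo t = 1: a(1) = 16.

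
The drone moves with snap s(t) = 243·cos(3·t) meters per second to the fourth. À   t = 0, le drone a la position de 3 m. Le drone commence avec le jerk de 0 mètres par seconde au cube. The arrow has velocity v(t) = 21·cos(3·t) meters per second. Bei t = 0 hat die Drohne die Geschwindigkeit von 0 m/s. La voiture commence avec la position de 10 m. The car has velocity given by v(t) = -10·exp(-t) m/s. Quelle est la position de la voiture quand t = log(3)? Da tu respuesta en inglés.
We need to integrate our velocity equation v(t) = -10·exp(-t) 1 time. The integral of velocity is position. Using x(0) = 10, we get x(t) = 10·exp(-t). Using x(t) = 10·exp(-t) and substituting t = log(3), we find x = 10/3.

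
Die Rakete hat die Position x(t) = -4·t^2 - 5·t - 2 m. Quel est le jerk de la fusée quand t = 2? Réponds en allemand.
Um dies zu lösen, müssen wir 3 Ableitungen unserer Gleichung für die Position x(t) = -4·t^2 - 5·t - 2 nehmen. Mit d/dt von x(t) finden wir v(t) = -8·t - 5. Die Ableitung von der Geschwindigkeit ergibt die Beschleunigung: a(t) = -8. Durch Ableiten von der Beschleunigung erhalten wir den Ruck: j(t) = 0. Aus der Gleichung für den Ruck j(t) = 0, setzen wir t = 2 ein und erhalten j = 0.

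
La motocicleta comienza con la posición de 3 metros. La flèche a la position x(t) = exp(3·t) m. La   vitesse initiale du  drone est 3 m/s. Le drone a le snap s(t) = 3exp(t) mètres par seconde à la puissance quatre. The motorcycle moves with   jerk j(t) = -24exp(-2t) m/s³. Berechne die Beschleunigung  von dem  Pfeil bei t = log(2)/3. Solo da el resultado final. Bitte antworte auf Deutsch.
a(log(2)/3) = 18.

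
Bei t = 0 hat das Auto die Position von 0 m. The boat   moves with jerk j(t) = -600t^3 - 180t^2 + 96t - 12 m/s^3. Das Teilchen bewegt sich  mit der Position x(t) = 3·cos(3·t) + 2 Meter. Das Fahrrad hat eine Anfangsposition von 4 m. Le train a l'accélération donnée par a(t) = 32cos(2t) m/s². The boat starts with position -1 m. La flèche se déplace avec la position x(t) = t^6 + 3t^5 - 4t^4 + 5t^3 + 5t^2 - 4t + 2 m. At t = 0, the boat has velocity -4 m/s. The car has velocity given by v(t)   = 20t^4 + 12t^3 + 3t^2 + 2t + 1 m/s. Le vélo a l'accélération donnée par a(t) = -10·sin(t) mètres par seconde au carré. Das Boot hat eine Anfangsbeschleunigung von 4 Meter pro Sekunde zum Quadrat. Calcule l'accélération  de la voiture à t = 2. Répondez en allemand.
Wir müssen unsere Gleichung für die Geschwindigkeit v(t) = 20·t^4 + 12·t^3 + 3·t^2 + 2·t + 1 1-mal ableiten. Mit d/dt von v(t) finden wir a(t) = 80·t^3 + 36·t^2 + 6·t + 2. Aus der Gleichung für die Beschleunigung a(t) = 80·t^3 + 36·t^2 + 6·t + 2, setzen wir t = 2 ein und erhalten a = 798.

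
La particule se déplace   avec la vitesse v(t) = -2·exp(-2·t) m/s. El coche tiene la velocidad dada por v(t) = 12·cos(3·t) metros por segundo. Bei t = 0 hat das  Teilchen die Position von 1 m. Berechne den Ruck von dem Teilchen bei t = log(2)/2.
Um dies zu lösen, müssen wir 2 Ableitungen unserer Gleichung für die Geschwindigkeit v(t) = -2·exp(-2·t) nehmen. Durch Ableiten von der Geschwindigkeit erhalten wir die Beschleunigung: a(t) = 4·exp(-2·t). Durch Ableiten von der Beschleunigung erhalten wir den Ruck: j(t) = -8·exp(-2·t). Mit j(t) = -8·exp(-2·t) und Einsetzen von t = log(2)/2, finden wir j = -4.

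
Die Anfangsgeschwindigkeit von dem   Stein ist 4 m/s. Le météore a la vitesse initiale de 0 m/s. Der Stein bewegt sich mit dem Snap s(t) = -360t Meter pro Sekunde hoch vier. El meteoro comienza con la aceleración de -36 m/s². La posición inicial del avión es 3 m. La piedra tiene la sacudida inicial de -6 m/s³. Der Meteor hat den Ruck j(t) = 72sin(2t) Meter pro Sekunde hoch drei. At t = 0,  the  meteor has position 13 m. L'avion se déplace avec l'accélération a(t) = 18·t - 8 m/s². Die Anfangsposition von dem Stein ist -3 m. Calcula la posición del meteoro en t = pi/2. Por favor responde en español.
Necesitamos integrar nuestra ecuación de la sacudida j(t) = 72·sin(2·t) 3 veces. La integral de la sacudida es la aceleración. Usando a(0) = -36, obtenemos a(t) = -36·cos(2·t). La integral de la aceleración, con v(0) = 0, da la velocidad: v(t) = -18·sin(2·t). Tomando ∫v(t)dt y aplicando x(0) = 13, encontramos x(t) = 9·cos(2·t) + 4. Usando x(t) = 9·cos(2·t) + 4 y sustituyendo t = pi/2, encontramos x = -5.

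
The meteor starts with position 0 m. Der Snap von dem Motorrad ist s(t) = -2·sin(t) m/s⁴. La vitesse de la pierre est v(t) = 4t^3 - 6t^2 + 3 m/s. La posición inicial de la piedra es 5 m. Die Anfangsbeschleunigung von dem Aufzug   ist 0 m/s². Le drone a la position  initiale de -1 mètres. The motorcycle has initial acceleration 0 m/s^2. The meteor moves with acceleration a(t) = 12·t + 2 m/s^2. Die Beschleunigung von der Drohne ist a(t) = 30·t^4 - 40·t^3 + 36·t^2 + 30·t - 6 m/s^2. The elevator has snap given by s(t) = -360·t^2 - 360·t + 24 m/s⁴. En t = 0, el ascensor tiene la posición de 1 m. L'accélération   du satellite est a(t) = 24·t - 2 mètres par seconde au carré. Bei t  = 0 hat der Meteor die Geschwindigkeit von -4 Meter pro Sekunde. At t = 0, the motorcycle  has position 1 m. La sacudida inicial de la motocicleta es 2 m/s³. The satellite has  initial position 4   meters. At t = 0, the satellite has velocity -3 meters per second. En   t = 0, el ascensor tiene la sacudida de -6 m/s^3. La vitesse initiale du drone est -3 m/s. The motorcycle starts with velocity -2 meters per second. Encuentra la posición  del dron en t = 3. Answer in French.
Nous devons intégrer notre équation de l'accélération a(t) = 30·t^4 - 40·t^3 + 36·t^2 + 30·t - 6 2 fois. La primitive de l'accélération est la vitesse. En utilisant v(0) = -3, nous obtenons v(t) = 6·t^5 - 10·t^4 + 12·t^3 + 15·t^2 - 6·t - 3. L'intégrale de la vitesse est la position. En utilisant x(0) = -1, nous obtenons x(t) = t^6 - 2·t^5 + 3·t^4 + 5·t^3 - 3·t^2 - 3·t - 1. De l'équation de la position x(t) = t^6 - 2·t^5 + 3·t^4 + 5·t^3 - 3·t^2 - 3·t - 1, nous substituons t = 3 pour obtenir x = 584.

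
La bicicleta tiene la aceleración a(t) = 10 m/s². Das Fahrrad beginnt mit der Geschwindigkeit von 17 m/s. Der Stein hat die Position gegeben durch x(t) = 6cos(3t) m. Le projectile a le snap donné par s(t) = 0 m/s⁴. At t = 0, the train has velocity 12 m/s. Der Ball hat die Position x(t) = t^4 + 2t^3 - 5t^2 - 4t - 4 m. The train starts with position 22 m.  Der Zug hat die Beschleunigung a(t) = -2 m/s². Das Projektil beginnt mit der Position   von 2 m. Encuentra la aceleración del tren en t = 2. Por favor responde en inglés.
We have acceleration a(t) = -2. Substituting t = 2: a(2) = -2.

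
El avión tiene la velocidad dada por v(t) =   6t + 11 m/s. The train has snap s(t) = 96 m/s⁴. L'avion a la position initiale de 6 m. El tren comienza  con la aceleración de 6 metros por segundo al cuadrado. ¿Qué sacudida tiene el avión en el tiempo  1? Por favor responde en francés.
En partant de la vitesse v(t) = 6·t + 11, nous prenons 2 dérivées. En prenant d/dt de v(t), nous trouvons a(t) = 6. En dérivant l'accélération, nous obtenons le jerk: j(t) = 0. De l'équation du jerk j(t) = 0, nous substituons t = 1 pour obtenir j = 0.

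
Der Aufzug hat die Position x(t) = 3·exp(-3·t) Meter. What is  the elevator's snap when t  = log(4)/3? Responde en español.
Para resolver esto, necesitamos tomar 4 derivadas de nuestra ecuación de la posición x(t) = 3·exp(-3·t). La derivada de la posición da la velocidad: v(t) = -9·exp(-3·t). Derivando la velocidad, obtenemos la aceleración: a(t) = 27·exp(-3·t). Tomando d/dt de a(t), encontramos j(t) = -81·exp(-3·t). Derivando la sacudida, obtenemos el snap: s(t) = 243·exp(-3·t). De la ecuación del snap s(t) = 243·exp(-3·t), sustituimos t = log(4)/3 para obtener s = 243/4.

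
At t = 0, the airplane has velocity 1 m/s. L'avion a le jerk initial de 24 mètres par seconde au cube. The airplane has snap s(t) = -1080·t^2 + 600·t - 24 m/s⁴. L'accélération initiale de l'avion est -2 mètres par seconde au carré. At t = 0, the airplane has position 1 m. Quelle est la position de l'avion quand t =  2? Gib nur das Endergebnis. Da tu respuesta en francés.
La réponse est -17.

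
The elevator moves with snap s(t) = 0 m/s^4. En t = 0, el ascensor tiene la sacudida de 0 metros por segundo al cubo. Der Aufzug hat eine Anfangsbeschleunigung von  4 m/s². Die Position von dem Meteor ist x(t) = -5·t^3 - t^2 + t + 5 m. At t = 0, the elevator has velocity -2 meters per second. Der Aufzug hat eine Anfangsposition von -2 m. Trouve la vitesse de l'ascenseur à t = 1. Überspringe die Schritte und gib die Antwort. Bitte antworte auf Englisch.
v(1) = 2.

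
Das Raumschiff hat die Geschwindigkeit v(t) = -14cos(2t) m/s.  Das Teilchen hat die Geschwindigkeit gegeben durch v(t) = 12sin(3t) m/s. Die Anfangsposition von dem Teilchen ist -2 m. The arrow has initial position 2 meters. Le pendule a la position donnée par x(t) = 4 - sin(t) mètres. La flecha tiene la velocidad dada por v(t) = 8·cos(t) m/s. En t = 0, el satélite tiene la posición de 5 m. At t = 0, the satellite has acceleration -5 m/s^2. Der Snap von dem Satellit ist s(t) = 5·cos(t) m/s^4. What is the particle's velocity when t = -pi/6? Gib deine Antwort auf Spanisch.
De la ecuación de la velocidad v(t) = 12·sin(3·t), sustituimos t = -pi/6 para obtener v = -12.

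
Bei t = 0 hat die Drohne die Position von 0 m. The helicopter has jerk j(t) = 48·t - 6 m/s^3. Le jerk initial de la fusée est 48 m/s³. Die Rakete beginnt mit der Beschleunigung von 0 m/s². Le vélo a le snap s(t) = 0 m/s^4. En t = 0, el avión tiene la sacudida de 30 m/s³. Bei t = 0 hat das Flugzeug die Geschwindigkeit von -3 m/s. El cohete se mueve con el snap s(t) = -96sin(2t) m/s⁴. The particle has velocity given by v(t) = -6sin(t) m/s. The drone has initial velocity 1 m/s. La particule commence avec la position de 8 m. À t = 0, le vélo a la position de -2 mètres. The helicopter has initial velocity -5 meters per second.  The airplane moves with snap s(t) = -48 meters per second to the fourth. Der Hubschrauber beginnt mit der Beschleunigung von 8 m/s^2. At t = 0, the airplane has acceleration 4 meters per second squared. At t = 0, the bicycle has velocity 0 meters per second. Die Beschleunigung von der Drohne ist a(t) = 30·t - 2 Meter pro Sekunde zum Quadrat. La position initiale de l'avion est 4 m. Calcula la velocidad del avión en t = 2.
Debemos encontrar la antiderivada de nuestra ecuación del snap s(t) = -48 3 veces. La integral del snap es la sacudida. Usando j(0) = 30, obtenemos j(t) = 30 - 48·t. Integrando la sacudida y usando la condición inicial a(0) = 4, obtenemos a(t) = -24·t^2 + 30·t + 4. Tomando ∫a(t)dt y aplicando v(0) = -3, encontramos v(t) = -8·t^3 + 15·t^2 + 4·t - 3. Tenemos la velocidad v(t) = -8·t^3 + 15·t^2 + 4·t - 3. Sustituyendo t = 2: v(2) = 1.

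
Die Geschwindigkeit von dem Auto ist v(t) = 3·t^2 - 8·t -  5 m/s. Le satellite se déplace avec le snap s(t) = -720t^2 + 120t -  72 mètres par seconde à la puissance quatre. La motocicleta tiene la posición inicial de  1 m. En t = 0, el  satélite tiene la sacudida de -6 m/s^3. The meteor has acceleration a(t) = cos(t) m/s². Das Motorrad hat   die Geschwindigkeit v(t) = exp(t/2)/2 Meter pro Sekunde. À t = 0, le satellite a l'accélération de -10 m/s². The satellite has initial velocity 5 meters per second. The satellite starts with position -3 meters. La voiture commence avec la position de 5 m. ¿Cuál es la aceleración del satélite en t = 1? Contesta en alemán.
Um dies zu lösen, müssen wir 2 Integrale unserer Gleichung für den Snap s(t) = -720·t^2 + 120·t - 72 finden. Durch Integration von dem Snap und Verwendung der Anfangsbedingung j(0) = -6, erhalten wir j(t) = -240·t^3 + 60·t^2 - 72·t - 6. Durch Integration von dem Ruck und Verwendung der Anfangsbedingung a(0) = -10, erhalten wir a(t) = -60·t^4 + 20·t^3 - 36·t^2 - 6·t - 10. Wir haben die Beschleunigung a(t) = -60·t^4 + 20·t^3 - 36·t^2 - 6·t - 10. Durch Einsetzen von t = 1: a(1) = -92.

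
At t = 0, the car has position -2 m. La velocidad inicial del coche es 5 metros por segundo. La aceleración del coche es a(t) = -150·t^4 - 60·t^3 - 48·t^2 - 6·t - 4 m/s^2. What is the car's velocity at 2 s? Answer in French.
Nous devons intégrer notre équation de l'accélération a(t) = -150·t^4 - 60·t^3 - 48·t^2 - 6·t - 4 1 fois. L'intégrale de l'accélération, avec v(0) = 5, donne la vitesse: v(t) = -30·t^5 - 15·t^4 - 16·t^3 - 3·t^2 - 4·t + 5. De l'équation de la vitesse v(t) = -30·t^5 - 15·t^4 - 16·t^3 - 3·t^2 - 4·t + 5, nous substituons t = 2 pour obtenir v = -1343.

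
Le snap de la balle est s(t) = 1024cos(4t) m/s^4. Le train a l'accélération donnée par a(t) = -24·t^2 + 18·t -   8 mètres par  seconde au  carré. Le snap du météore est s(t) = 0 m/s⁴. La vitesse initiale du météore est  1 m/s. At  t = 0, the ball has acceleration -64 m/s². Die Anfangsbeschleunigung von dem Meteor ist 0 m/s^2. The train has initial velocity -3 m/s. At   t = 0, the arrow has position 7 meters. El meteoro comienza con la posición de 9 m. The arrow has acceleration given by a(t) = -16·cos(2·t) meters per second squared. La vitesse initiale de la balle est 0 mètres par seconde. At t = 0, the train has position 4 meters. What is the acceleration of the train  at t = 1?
From the given acceleration equation a(t) = -24·t^2 + 18·t - 8, we substitute t = 1 to get a = -14.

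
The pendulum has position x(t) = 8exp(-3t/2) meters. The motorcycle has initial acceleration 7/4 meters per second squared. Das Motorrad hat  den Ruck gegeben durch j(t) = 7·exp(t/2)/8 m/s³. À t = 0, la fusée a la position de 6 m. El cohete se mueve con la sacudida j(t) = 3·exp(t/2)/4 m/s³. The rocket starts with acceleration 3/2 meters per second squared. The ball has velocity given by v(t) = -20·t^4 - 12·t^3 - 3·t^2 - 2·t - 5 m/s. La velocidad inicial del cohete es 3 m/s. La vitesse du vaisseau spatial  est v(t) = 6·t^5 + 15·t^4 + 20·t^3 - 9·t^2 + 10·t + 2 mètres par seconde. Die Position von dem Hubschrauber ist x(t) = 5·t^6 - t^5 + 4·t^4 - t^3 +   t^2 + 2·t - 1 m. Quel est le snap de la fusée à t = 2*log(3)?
Pour résoudre ceci, nous devons prendre 1 dérivée de notre équation du jerk j(t) = 3·exp(t/2)/4. En prenant d/dt de j(t), nous trouvons s(t) = 3·exp(t/2)/8. De l'équation du snap s(t) = 3·exp(t/2)/8, nous substituons t = 2*log(3) pour obtenir s = 9/8.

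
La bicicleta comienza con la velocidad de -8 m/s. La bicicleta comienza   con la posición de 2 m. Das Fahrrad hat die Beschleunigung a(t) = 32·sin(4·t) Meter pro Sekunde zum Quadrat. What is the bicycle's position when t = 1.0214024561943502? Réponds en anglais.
To find the answer, we compute 2 integrals of a(t) = 32·sin(4·t). The antiderivative of acceleration, with v(0) = -8, gives velocity: v(t) = -8·cos(4·t). Integrating velocity and using the initial condition x(0) = 2, we get x(t) = 2 - 2·sin(4·t). We have position x(t) = 2 - 2·sin(4·t). Substituting t = 1.0214024561943502: x(1.0214024561943502) = 3.61984171490322.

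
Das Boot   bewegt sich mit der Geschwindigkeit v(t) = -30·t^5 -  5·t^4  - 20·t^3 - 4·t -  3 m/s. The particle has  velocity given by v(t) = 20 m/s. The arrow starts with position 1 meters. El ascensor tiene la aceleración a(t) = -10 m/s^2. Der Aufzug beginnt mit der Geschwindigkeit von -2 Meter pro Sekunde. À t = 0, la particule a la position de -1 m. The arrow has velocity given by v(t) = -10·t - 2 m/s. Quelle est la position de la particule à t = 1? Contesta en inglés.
We need to integrate our velocity equation v(t) = 20 1 time. Integrating velocity and using the initial condition x(0) = -1, we get x(t) = 20·t - 1. Using x(t) = 20·t - 1 and substituting t = 1, we find x = 19.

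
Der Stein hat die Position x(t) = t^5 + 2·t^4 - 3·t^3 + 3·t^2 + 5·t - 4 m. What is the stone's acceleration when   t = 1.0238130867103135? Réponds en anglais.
Starting from position x(t) = t^5 + 2·t^4 - 3·t^3 + 3·t^2 + 5·t - 4, we take 2 derivatives. The derivative of position gives velocity: v(t) = 5·t^4 + 8·t^3 - 9·t^2 + 6·t + 5. Taking d/dt of v(t), we find a(t) = 20·t^3 + 24·t^2 - 18·t + 6. Using a(t) = 20·t^3 + 24·t^2 - 18·t + 6 and substituting t = 1.0238130867103135, we find a = 34.1910811746715.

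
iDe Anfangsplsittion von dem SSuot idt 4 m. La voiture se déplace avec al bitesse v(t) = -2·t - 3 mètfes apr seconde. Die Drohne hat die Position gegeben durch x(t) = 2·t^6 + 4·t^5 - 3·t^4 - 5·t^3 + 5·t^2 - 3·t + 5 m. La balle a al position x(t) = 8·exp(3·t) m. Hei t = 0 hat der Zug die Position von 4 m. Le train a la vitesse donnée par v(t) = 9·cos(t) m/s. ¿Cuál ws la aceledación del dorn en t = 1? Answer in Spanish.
Partiendo de la posición x(t) = 2·t^6 + 4·t^5 - 3·t^4 - 5·t^3 + 5·t^2 - 3·t + 5, tomamos 2 derivadas. La derivada de la posición da la velocidad: v(t) = 12·t^5 + 20·t^4 - 12·t^3 - 15·t^2 + 10·t - 3. Tomando d/dt de v(t), encontramos a(t) = 60·t^4 + 80·t^3 - 36·t^2 - 30·t + 10. Usando a(t) = 60·t^4 + 80·t^3 - 36·t^2 - 30·t + 10 y sustituyendo t = 1, encontramos a = 84.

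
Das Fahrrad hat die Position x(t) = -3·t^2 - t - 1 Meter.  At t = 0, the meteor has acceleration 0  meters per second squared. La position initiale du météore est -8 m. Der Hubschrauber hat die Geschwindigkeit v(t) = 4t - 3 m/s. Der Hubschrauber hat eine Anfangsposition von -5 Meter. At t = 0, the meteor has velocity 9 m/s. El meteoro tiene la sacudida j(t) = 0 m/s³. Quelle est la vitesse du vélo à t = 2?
Pour résoudre ceci, nous devons prendre 1 dérivée de notre équation de la position x(t) = -3·t^2 - t - 1. La dérivée de la position donne la vitesse: v(t) = -6·t - 1. En utilisant v(t) = -6·t - 1 et en substituant t = 2, nous trouvons v = -13.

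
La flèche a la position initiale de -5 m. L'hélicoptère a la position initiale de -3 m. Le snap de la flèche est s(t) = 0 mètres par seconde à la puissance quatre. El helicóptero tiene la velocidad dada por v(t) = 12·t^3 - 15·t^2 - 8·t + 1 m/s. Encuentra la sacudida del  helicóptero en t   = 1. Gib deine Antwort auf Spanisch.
Para resolver esto, necesitamos tomar 2 derivadas de nuestra ecuación de la velocidad v(t) = 12·t^3 - 15·t^2 - 8·t + 1. Derivando la velocidad, obtenemos la aceleración: a(t) = 36·t^2 - 30·t - 8. Tomando d/dt de a(t), encontramos j(t) = 72·t - 30. Usando j(t) = 72·t - 30 y sustituyendo t = 1, encontramos j = 42.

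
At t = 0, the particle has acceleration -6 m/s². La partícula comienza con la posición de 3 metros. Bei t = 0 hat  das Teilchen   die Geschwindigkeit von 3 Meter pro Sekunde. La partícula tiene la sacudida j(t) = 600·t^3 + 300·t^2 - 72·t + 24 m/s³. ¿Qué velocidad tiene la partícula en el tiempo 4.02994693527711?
Necesitamos integrar nuestra ecuación de la sacudida j(t) = 600·t^3 + 300·t^2 - 72·t + 24 2 veces. La integral de la sacudida es la aceleración. Usando a(0) = -6, obtenemos a(t) = 150·t^4 + 100·t^3 - 36·t^2 + 24·t - 6. La antiderivada de la aceleración, con v(0) = 3, da la velocidad: v(t) = 30·t^5 + 25·t^4 - 12·t^3 + 12·t^2 - 6·t + 3. Tenemos la velocidad v(t) = 30·t^5 + 25·t^4 - 12·t^3 + 12·t^2 - 6·t + 3. Sustituyendo t = 4.02994693527711: v(4.02994693527711) = 37869.4612361174.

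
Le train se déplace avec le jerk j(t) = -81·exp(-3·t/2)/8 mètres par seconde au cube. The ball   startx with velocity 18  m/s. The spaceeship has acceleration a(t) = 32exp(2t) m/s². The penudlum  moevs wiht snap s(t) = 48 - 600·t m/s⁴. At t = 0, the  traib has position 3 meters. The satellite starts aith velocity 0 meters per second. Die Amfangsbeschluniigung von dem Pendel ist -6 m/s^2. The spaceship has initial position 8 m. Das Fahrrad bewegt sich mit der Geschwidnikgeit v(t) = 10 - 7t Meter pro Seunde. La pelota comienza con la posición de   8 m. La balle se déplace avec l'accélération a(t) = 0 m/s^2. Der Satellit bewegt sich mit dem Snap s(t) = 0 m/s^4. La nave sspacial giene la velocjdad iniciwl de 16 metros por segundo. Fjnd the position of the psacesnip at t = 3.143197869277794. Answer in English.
To solve this, we need to take 2 integrals of our acceleration equation a(t) = 32·exp(2·t). The antiderivative of acceleration, with v(0) = 16, gives velocity: v(t) = 16·exp(2·t). The antiderivative of velocity is position. Using x(0) = 8, we get x(t) = 8·exp(2·t). Using x(t) = 8·exp(2·t) and substituting t = 3.143197869277794, we find x = 4297.70861851320.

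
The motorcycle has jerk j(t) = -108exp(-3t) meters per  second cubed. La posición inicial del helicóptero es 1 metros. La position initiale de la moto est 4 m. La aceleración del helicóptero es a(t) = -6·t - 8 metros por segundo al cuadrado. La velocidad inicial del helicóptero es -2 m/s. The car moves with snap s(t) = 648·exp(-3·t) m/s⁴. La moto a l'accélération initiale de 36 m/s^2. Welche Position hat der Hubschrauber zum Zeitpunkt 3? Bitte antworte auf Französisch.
Nous devons trouver l'intégrale de notre équation de l'accélération a(t) = -6·t - 8 2 fois. En prenant ∫a(t)dt et en appliquant v(0) = -2, nous trouvons v(t) = -3·t^2 - 8·t - 2. L'intégrale de la vitesse, avec x(0) = 1, donne la position: x(t) = -t^3 - 4·t^2 - 2·t + 1. De l'équation de la position x(t) = -t^3 - 4·t^2 - 2·t + 1, nous substituons t = 3 pour obtenir x = -68.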